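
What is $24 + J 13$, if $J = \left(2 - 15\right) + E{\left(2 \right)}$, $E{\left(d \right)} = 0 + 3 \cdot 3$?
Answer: $-28$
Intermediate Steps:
$E{\left(d \right)} = 9$ ($E{\left(d \right)} = 0 + 9 = 9$)
$J = -4$ ($J = \left(2 - 15\right) + 9 = -13 + 9 = -4$)
$24 + J 13 = 24 - 52 = -28$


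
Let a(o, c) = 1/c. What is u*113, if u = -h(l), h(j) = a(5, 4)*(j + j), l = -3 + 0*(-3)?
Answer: 339/2 ≈ 169.50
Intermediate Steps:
l = -3 (l = -3 + 0 = -3)
h(j) = j/2 (h(j) = (j + j)/4 = (2*j)/4 = j/2)
u = 3/2 (u = -(-3)/2 = -1*(-3/2) = 3/2 ≈ 1.5000)
u*113 = (3/2)*113 = 339/2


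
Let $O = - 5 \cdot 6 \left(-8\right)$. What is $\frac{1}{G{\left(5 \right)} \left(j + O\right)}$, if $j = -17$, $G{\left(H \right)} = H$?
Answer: $\frac{1}{1115} \approx 0.00089686$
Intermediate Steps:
$O = 240$ ($O = \left(-5\right) \left(-48\right) = 240$)
$\frac{1}{G{\left(5 \right)} \left(j + O\right)} = \frac{1}{5 \left(-17 + 240\right)} = \frac{1}{5 \cdot 223} = \frac{1}{1115}$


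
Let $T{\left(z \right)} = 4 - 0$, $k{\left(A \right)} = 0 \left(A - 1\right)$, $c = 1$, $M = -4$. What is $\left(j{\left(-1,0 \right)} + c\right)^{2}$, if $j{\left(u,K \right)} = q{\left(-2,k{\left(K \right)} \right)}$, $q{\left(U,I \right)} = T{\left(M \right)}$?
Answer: $25$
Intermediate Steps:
$k{\left(A \right)} = 0$ ($k{\left(A \right)} = 0 \left(-1 + A\right) = 0$)
$T{\left(z \right)} = 4$ ($T{\left(z \right)} = 4 + 0 = 4$)
$q{\left(U,I \right)} = 4$
$j{\left(u,K \right)} = 4$
$\left(j{\left(-1,0 \right)} + c\right)^{2} = \left(4 + 1\right)^{2} = 5^{2} = 25$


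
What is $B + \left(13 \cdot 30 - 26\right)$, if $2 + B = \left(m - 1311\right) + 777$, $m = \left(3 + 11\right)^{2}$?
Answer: $24$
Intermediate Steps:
$m = 196$ ($m = 14^{2} = 196$)
$B = -340$ ($B = -2 + \left(\left(196 - 1311\right) + 777\right) = -2 + \left(-1115 + 777\right) = -2 - 338 = -340$)
$B + \left(13 \cdot 30 - 26\right) = -340 + \left(13 \cdot 30 - 26\right) = -340 + \left(390 - 26\right) = -340 + 364 = 24$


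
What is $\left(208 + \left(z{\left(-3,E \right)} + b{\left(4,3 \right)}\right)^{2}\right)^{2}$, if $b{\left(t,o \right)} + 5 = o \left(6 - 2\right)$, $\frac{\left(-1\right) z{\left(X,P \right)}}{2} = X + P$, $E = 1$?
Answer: $108241$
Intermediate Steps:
$z{\left(X,P \right)} = - 2 P - 2 X$ ($z{\left(X,P \right)} = - 2 \left(X + P\right) = - 2 \left(P + X\right) = - 2 P - 2 X$)
$b{\left(t,o \right)} = -5 + 4 o$ ($b{\left(t,o \right)} = -5 + o \left(6 - 2\right) = -5 + o 4 = -5 + 4 o$)
$\left(208 + \left(z{\left(-3,E \right)} + b{\left(4,3 \right)}\right)^{2}\right)^{2} = \left(208 + \left(\left(\left(-2\right) 1 - -6\right) + \left(-5 + 4 \cdot 3\right)\right)^{2}\right)^{2} = \left(208 + \left(\left(-2 + 6\right) + \left(-5 + 12\right)\right)^{2}\right)^{2} = \left(208 + \left(4 + 7\right)^{2}\right)^{2} = \left(208 + 11^{2}\right)^{2} = \left(208 + 121\right)^{2} = 329^{2} = 108241$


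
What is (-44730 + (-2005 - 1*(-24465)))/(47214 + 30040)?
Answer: -11135/38627 ≈ -0.28827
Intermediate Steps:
(-44730 + (-2005 - 1*(-24465)))/(47214 + 30040) = (-44730 + (-2005 + 24465))/77254 = (-44730 + 22460)*(1/77254) = -22270*1/77254 = -11135/38627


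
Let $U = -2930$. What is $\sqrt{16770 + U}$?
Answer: $4 \sqrt{865} \approx 117.64$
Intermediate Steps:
$\sqrt{16770 + U} = \sqrt{16770 - 2930} = \sqrt{13840} = 4 \sqrt{865}$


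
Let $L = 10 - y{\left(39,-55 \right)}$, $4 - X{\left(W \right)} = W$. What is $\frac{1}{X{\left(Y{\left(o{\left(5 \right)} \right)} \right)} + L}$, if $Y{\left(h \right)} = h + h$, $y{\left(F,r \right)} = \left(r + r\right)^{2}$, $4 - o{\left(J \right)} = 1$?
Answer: $- \frac{1}{12092} \approx -8.2699 \cdot 10^{-5}$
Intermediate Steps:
$o{\left(J \right)} = 3$ ($o{\left(J \right)} = 4 - 1 = 3$)
$y{\left(F,r \right)} = 4 r^{2}$ ($y{\left(F,r \right)} = \left(2 r\right)^{2} = 4 r^{2}$)
$Y{\left(h \right)} = 2 h$
$X{\left(W \right)} = 4 - W$
$L = -12090$ ($L = 10 - 4 \left(-55\right)^{2} = 10 - 4 \cdot 3025 = 10 - 12100 = -12090$)
$\frac{1}{X{\left(Y{\left(o{\left(5 \right)} \right)} \right)} + L} = \frac{1}{\left(4 - 2 \cdot 3\right) - 12090} = \frac{1}{\left(4 - 6\right) - 12090} = \frac{1}{-2 - 12090} = \frac{1}{-12092} = - \frac{1}{12092}$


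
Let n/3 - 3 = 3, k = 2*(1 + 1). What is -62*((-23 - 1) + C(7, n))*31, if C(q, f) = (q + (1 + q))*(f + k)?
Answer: -588132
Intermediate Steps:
k = 4 (k = 2*2 = 4)
n = 18 (n = 9 + 3*3 = 9 + 9 = 18)
C(q, f) = (1 + 2*q)*(4 + f) (C(q, f) = (q + (1 + q))*(f + 4) = (1 + 2*q)*(4 + f))
-62*((-23 - 1) + C(7, n))*31 = -62*((-23 - 1) + (4 + 18 + 8*7 + 2*18*7))*31 = -62*(-24 + (4 + 18 + 56 + 252))*31 = -62*(-24 + 330)*31 = -62*306*31 = -18972*31 = -588132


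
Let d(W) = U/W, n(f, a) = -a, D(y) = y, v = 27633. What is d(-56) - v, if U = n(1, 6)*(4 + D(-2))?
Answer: -386859/14 ≈ -27633.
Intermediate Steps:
U = -12 (U = (-1*6)*(4 - 2) = -6*2 = -12)
d(W) = -12/W
d(-56) - v = -12/(-56) - 1*27633 = -12*(-1/56) - 27633 = 3/14 - 27633 = -386859/14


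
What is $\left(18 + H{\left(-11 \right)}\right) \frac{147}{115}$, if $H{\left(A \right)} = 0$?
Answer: $\frac{2646}{115} \approx 23.009$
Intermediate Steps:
$\left(18 + H{\left(-11 \right)}\right) \frac{147}{115} = \left(18 + 0\right) \frac{147}{115} = 18 \cdot 147 \cdot \frac{1}{115} = 18 \cdot \frac{147}{115} = \frac{2646}{115}$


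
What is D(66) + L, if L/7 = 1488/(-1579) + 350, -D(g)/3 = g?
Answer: 3545492/1579 ≈ 2245.4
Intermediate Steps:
D(g) = -3*g
L = 3858134/1579 (L = 7*(1488/(-1579) + 350) = 7*(1488*(-1/1579) + 350) = 7*(-1488/1579 + 350) = 7*(551162/1579) = 3858134/1579 ≈ 2443.4)
D(66) + L = -3*66 + 3858134/1579 = -198 + 3858134/1579 = 3545492/1579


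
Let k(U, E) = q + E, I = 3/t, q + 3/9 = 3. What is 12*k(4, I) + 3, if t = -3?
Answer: 23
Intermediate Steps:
q = 8/3 (q = -⅓ + 3 = 8/3 ≈ 2.6667)
I = -1 (I = 3/(-3) = 3*(-⅓) = -1)
k(U, E) = 8/3 + E
12*k(4, I) + 3 = 12*(8/3 - 1) + 3 = 12*(5/3) + 3 = 20 + 3 = 23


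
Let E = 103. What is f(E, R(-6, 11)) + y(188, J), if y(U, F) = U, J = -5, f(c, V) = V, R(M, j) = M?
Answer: 182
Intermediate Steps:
f(E, R(-6, 11)) + y(188, J) = -6 + 188 = 182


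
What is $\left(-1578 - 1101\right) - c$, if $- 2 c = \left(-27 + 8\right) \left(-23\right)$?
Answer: $- \frac{4921}{2} \approx -2460.5$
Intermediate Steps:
$c = - \frac{437}{2}$ ($c = - \frac{\left(-27 + 8\right) \left(-23\right)}{2} = - \frac{\left(-19\right) \left(-23\right)}{2} = \left(- \frac{1}{2}\right) 437 = - \frac{437}{2} \approx -218.5$)
$\left(-1578 - 1101\right) - c = \left(-1578 - 1101\right) - - \frac{437}{2} = \left(-1578 - 1101\right) + \frac{437}{2} = -2679 + \frac{437}{2} = - \frac{4921}{2}$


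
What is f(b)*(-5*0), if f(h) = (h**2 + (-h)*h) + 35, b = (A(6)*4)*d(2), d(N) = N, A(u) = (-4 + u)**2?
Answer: 0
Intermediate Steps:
b = 32 (b = ((-4 + 6)**2*4)*2 = (2**2*4)*2 = (4*4)*2 = 16*2 = 32)
f(h) = 35 (f(h) = (h**2 - h**2) + 35 = 0 + 35 = 35)
f(b)*(-5*0) = 35*(-5*0) = 35*0 = 0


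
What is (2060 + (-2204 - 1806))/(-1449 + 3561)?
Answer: -325/352 ≈ -0.92330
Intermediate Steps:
(2060 + (-2204 - 1806))/(-1449 + 3561) = (2060 - 4010)/2112 = -1950*1/2112 = -325/352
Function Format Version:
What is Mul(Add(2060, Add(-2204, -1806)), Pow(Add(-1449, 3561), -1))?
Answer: Rational(-325, 352) ≈ -0.92330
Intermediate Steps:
Mul(Add(2060, Add(-2204, -1806)), Pow(Add(-1449, 3561), -1)) = Mul(Add(2060, -4010), Pow(2112, -1)) = Mul(-1950, Rational(1, 2112)) = Rational(-325, 352)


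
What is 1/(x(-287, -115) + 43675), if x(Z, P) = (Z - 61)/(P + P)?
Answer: 115/5022799 ≈ 2.2896e-5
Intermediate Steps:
x(Z, P) = (-61 + Z)/(2*P) (x(Z, P) = (-61 + Z)/((2*P)) = (-61 + Z)*(1/(2*P)) = (-61 + Z)/(2*P))
1/(x(-287, -115) + 43675) = 1/((½)*(-61 - 287)/(-115) + 43675) = 1/((½)*(-1/115)*(-348) + 43675) = 1/(174/115 + 43675) = 1/(5022799/115) = 115/5022799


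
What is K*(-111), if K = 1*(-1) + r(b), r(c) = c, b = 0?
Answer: 111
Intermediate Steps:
K = -1 (K = 1*(-1) + 0 = -1 + 0 = -1)
K*(-111) = -1*(-111) = 111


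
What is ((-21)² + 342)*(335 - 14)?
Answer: 251343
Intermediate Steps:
((-21)² + 342)*(335 - 14) = (441 + 342)*321 = 783*321 = 251343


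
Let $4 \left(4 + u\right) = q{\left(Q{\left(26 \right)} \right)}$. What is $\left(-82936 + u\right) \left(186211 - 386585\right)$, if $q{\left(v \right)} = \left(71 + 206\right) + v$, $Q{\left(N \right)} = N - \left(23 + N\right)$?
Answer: $16606295811$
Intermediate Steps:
$Q{\left(N \right)} = -23$
$q{\left(v \right)} = 277 + v$
$u = \frac{119}{2}$ ($u = -4 + \frac{277 - 23}{4} = -4 + \frac{1}{4} \cdot 254 = -4 + \frac{127}{2} = \frac{119}{2} \approx 59.5$)
$\left(-82936 + u\right) \left(186211 - 386585\right) = \left(-82936 + \frac{119}{2}\right) \left(186211 - 386585\right) = \left(- \frac{165753}{2}\right) \left(-200374\right) = 16606295811$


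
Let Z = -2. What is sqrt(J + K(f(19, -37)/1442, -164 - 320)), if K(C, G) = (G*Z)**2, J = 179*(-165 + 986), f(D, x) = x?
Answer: sqrt(1083983) ≈ 1041.1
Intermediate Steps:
J = 146959 (J = 179*821 = 146959)
K(C, G) = 4*G**2 (K(C, G) = (G*(-2))**2 = (-2*G)**2 = 4*G**2)
sqrt(J + K(f(19, -37)/1442, -164 - 320)) = sqrt(146959 + 4*(-164 - 320)**2) = sqrt(146959 + 4*(-484)**2) = sqrt(146959 + 4*234256) = sqrt(146959 + 937024) = sqrt(1083983)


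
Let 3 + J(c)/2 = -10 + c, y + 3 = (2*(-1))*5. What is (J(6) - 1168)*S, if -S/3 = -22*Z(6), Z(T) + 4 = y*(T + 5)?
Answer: 11467764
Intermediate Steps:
y = -13 (y = -3 + (2*(-1))*5 = -3 - 2*5 = -3 - 10 = -13)
J(c) = -26 + 2*c (J(c) = -6 + 2*(-10 + c) = -6 + (-20 + 2*c) = -26 + 2*c)
Z(T) = -69 - 13*T (Z(T) = -4 - 13*(T + 5) = -4 - 13*(5 + T) = -4 + (-65 - 13*T) = -69 - 13*T)
S = -9702 (S = -(-66)*(-69 - 13*6) = -(-66)*(-69 - 78) = -(-66)*(-147) = -3*3234 = -9702)
(J(6) - 1168)*S = ((-26 + 2*6) - 1168)*(-9702) = ((-26 + 12) - 1168)*(-9702) = (-14 - 1168)*(-9702) = -1182*(-9702) = 11467764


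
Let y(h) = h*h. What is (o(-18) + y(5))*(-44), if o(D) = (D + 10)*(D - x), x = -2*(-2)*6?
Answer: -15884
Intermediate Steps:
x = 24 (x = 4*6 = 24)
y(h) = h**2
o(D) = (-24 + D)*(10 + D) (o(D) = (D + 10)*(D - 1*24) = (10 + D)*(D - 24) = (10 + D)*(-24 + D) = (-24 + D)*(10 + D))
(o(-18) + y(5))*(-44) = ((-240 + (-18)**2 - 14*(-18)) + 5**2)*(-44) = ((-240 + 324 + 252) + 25)*(-44) = (336 + 25)*(-44) = 361*(-44) = -15884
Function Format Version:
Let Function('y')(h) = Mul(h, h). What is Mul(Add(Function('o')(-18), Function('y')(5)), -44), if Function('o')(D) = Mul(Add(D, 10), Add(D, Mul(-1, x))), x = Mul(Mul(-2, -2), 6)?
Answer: -15884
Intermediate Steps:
x = 24 (x = Mul(4, 6) = 24)
Function('y')(h) = Pow(h, 2)
Function('o')(D) = Mul(Add(-24, D), Add(10, D)) (Function('o')(D) = Mul(Add(D, 10), Add(D, Mul(-1, 24))) = Mul(Add(10, D), Add(D, -24)) = Mul(Add(10, D), Add(-24, D)) = Mul(Add(-24, D), Add(10, D)))
Mul(Add(Function('o')(-18), Function('y')(5)), -44) = Mul(Add(Add(-240, Pow(-18, 2), Mul(-14, -18)), Pow(5, 2)), -44) = Mul(Add(Add(-240, 324, 252), 25), -44) = Mul(Add(336, 25), -44) = Mul(361, -44) = -15884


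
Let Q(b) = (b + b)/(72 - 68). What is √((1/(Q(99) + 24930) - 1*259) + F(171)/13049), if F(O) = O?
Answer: I*√12229737883974756418/217304997 ≈ 16.093*I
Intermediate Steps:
Q(b) = b/2 (Q(b) = (2*b)/4 = (2*b)*(¼) = b/2)
√((1/(Q(99) + 24930) - 1*259) + F(171)/13049) = √((1/((½)*99 + 24930) - 1*259) + 171/13049) = √((1/(99/2 + 24930) - 259) + 171*(1/13049)) = √((1/(49959/2) - 259) + 171/13049) = √((2/49959 - 259) + 171/13049) = √(-12939379/49959 + 171/13049) = √(-168837413582/651914991) = I*√12229737883974756418/217304997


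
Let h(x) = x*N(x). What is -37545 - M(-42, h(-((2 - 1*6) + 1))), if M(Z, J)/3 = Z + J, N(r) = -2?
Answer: -37401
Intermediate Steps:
h(x) = -2*x (h(x) = x*(-2) = -2*x)
M(Z, J) = 3*J + 3*Z (M(Z, J) = 3*(Z + J) = 3*(J + Z) = 3*J + 3*Z)
-37545 - M(-42, h(-((2 - 1*6) + 1))) = -37545 - (3*(-(-2)*((2 - 1*6) + 1)) + 3*(-42)) = -37545 - (3*(-(-2)*((2 - 6) + 1)) - 126) = -37545 - (3*(-(-2)*(-4 + 1)) - 126) = -37545 - (3*(-(-2)*(-3)) - 126) = -37545 - (3*(-2*3) - 126) = -37545 - (3*(-6) - 126) = -37545 - (-18 - 126) = -37545 - 1*(-144) = -37545 + 144 = -37401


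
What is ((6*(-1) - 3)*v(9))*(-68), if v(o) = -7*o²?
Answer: -347004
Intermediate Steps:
((6*(-1) - 3)*v(9))*(-68) = ((6*(-1) - 3)*(-7*9²))*(-68) = ((-6 - 3)*(-7*81))*(-68) = -9*(-567)*(-68) = 5103*(-68) = -347004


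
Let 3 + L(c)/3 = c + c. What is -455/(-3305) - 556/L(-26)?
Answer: 382531/109065 ≈ 3.5074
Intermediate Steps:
L(c) = -9 + 6*c (L(c) = -9 + 3*(c + c) = -9 + 3*(2*c) = -9 + 6*c)
-455/(-3305) - 556/L(-26) = -455/(-3305) - 556/(-9 + 6*(-26)) = -455*(-1/3305) - 556/(-9 - 156) = 91/661 - 556/(-165) = 91/661 - 556*(-1/165) = 91/661 + 556/165 = 382531/109065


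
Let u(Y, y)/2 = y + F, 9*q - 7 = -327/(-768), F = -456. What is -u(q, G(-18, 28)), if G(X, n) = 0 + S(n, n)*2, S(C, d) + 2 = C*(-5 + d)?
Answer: -1656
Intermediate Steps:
S(C, d) = -2 + C*(-5 + d)
G(X, n) = -4 - 10*n + 2*n² (G(X, n) = 0 + (-2 - 5*n + n*n)*2 = 0 + (-2 - 5*n + n²)*2 = 0 + (-2 + n² - 5*n)*2 = 0 + (-4 - 10*n + 2*n²) = -4 - 10*n + 2*n²)
q = 1901/2304 (q = 7/9 + (-327/(-768))/9 = 7/9 + (-327*(-1/768))/9 = 7/9 + (⅑)*(109/256) = 7/9 + 109/2304 = 1901/2304 ≈ 0.82509)
u(Y, y) = -912 + 2*y (u(Y, y) = 2*(y - 456) = 2*(-456 + y) = -912 + 2*y)
-u(q, G(-18, 28)) = -(-912 + 2*(-4 - 10*28 + 2*28²)) = -(-912 + 2*(-4 - 280 + 2*784)) = -(-912 + 2*(-4 - 280 + 1568)) = -(-912 + 2*1284) = -(-912 + 2568) = -1*1656 = -1656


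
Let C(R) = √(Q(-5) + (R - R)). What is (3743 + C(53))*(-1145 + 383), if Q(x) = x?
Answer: -2852166 - 762*I*√5 ≈ -2.8522e+6 - 1703.9*I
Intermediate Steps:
C(R) = I*√5 (C(R) = √(-5 + (R - R)) = √(-5 + 0) = √(-5) = I*√5)
(3743 + C(53))*(-1145 + 383) = (3743 + I*√5)*(-1145 + 383) = (3743 + I*√5)*(-762) = -2852166 - 762*I*√5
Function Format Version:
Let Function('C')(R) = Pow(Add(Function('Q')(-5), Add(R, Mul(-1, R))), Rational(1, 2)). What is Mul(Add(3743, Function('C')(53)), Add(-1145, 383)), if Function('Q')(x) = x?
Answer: Add(-2852166, Mul(-762, I, Pow(5, Rational(1, 2)))) ≈ Add(-2.8522e+6, Mul(-1703.9, I))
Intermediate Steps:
Function('C')(R) = Mul(I, Pow(5, Rational(1, 2))) (Function('C')(R) = Pow(Add(-5, Add(R, Mul(-1, R))), Rational(1, 2)) = Pow(Add(-5, 0), Rational(1, 2)) = Pow(-5, Rational(1, 2)) = Mul(I, Pow(5, Rational(1, 2))))
Mul(Add(3743, Function('C')(53)), Add(-1145, 383)) = Mul(Add(3743, Mul(I, Pow(5, Rational(1, 2)))), Add(-1145, 383)) = Mul(Add(3743, Mul(I, Pow(5, Rational(1, 2)))), -762) = Add(-2852166, Mul(-762, I, Pow(5, Rational(1, 2))))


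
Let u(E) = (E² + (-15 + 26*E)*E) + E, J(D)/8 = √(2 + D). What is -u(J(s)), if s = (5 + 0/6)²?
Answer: -46656 + 336*√3 ≈ -46074.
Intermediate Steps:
s = 25 (s = (5 + 0*(⅙))² = (5 + 0)² = 5² = 25)
J(D) = 8*√(2 + D)
u(E) = E + E² + E*(-15 + 26*E) (u(E) = (E² + E*(-15 + 26*E)) + E = E + E² + E*(-15 + 26*E))
-u(J(s)) = -8*√(2 + 25)*(-14 + 27*(8*√(2 + 25))) = -8*√27*(-14 + 27*(8*√27)) = -8*(3*√3)*(-14 + 27*(8*(3*√3))) = -24*√3*(-14 + 27*(24*√3)) = -24*√3*(-14 + 648*√3)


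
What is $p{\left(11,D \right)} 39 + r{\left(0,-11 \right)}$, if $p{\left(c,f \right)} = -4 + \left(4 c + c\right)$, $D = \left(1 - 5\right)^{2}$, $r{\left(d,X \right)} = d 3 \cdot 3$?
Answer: $1989$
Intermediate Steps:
$r{\left(d,X \right)} = 9 d$ ($r{\left(d,X \right)} = 3 d 3 = 9 d$)
$D = 16$ ($D = \left(-4\right)^{2} = 16$)
$p{\left(c,f \right)} = -4 + 5 c$
$p{\left(11,D \right)} 39 + r{\left(0,-11 \right)} = \left(-4 + 5 \cdot 11\right) 39 + 9 \cdot 0 = \left(-4 + 55\right) 39 + 0 = 51 \cdot 39 + 0 = 1989 + 0 = 1989$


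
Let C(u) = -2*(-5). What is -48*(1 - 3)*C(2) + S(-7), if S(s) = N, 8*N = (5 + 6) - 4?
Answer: 7687/8 ≈ 960.88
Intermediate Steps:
C(u) = 10
N = 7/8 (N = ((5 + 6) - 4)/8 = (11 - 4)/8 = (1/8)*7 = 7/8 ≈ 0.87500)
S(s) = 7/8
-48*(1 - 3)*C(2) + S(-7) = -48*(1 - 3)*10 + 7/8 = -(-96)*10 + 7/8 = -48*(-20) + 7/8 = 960 + 7/8 = 7687/8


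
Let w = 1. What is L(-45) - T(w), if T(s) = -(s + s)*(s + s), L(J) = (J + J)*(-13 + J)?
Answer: 5224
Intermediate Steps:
L(J) = 2*J*(-13 + J) (L(J) = (2*J)*(-13 + J) = 2*J*(-13 + J))
T(s) = -4*s² (T(s) = -2*s*2*s = -4*s²)
L(-45) - T(w) = 2*(-45)*(-13 - 45) - (-4)*1² = 2*(-45)*(-58) - (-4) = 5220 - 1*(-4) = 5220 + 4 = 5224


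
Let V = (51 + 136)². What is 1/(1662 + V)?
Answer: 1/36631 ≈ 2.7299e-5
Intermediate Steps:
V = 34969 (V = 187² = 34969)
1/(1662 + V) = 1/(1662 + 34969) = 1/36631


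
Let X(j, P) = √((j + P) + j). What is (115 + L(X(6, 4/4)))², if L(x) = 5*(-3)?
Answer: 10000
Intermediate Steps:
X(j, P) = √(P + 2*j) (X(j, P) = √((P + j) + j) = √(P + 2*j))
L(x) = -15
(115 + L(X(6, 4/4)))² = (115 - 15)² = 100² = 10000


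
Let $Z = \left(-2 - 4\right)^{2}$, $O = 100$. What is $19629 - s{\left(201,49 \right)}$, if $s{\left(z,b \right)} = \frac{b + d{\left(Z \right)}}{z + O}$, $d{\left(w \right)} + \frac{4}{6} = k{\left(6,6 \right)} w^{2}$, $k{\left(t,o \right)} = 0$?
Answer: $\frac{17724842}{903} \approx 19629.0$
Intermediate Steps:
$Z = 36$ ($Z = \left(-6\right)^{2} = 36$)
$d{\left(w \right)} = - \frac{2}{3}$ ($d{\left(w \right)} = - \frac{2}{3} + 0 w^{2} = - \frac{2}{3} + 0 = - \frac{2}{3}$)
$s{\left(z,b \right)} = \frac{- \frac{2}{3} + b}{100 + z}$ ($s{\left(z,b \right)} = \frac{b - \frac{2}{3}}{z + 100} = \frac{- \frac{2}{3} + b}{100 + z}$)
$19629 - s{\left(201,49 \right)} = 19629 - \frac{- \frac{2}{3} + 49}{100 + 201} = 19629 - \frac{1}{301} \cdot \frac{145}{3} = 19629 - \frac{145}{903} = \frac{17724842}{903}$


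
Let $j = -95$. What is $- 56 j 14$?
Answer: $74480$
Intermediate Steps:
$- 56 j 14 = \left(-56\right) \left(-95\right) 14 = 5320 \cdot 14 = 74480$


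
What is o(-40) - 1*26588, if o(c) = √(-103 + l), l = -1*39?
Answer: -26588 + I*√142 ≈ -26588.0 + 11.916*I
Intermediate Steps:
l = -39
o(c) = I*√142 (o(c) = √(-103 - 39) = √(-142) = I*√142)
o(-40) - 1*26588 = I*√142 - 1*26588 = I*√142 - 26588 = -26588 + I*√142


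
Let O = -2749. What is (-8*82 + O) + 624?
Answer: -2781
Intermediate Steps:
(-8*82 + O) + 624 = (-8*82 - 2749) + 624 = (-656 - 2749) + 624 = -3405 + 624 = -2781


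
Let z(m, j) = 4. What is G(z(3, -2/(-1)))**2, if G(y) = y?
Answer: 16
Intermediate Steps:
G(z(3, -2/(-1)))**2 = 4**2 = 16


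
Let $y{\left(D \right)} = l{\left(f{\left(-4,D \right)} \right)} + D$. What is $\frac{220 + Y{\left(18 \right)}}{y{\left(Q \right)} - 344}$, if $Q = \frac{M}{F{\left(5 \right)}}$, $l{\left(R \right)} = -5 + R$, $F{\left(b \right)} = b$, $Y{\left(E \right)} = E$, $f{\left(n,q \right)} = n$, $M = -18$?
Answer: $- \frac{1190}{1783} \approx -0.66741$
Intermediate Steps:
$Q = - \frac{18}{5} \approx -3.6$
$y{\left(D \right)} = -9 + D$ ($y{\left(D \right)} = \left(-5 - 4\right) + D = -9 + D$)
$\frac{220 + Y{\left(18 \right)}}{y{\left(Q \right)} - 344} = \frac{220 + 18}{\left(-9 - \frac{18}{5}\right) - 344} = \frac{238}{- \frac{63}{5} - 344} = \frac{238}{- \frac{1783}{5}} = 238 \left(- \frac{5}{1783}\right) = - \frac{1190}{1783}$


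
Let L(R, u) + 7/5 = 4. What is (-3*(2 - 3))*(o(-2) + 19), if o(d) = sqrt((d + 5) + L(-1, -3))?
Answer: 57 + 6*sqrt(35)/5 ≈ 64.099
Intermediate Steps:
L(R, u) = 13/5 (L(R, u) = -7/5 + 4 = 13/5)
o(d) = sqrt(38/5 + d) (o(d) = sqrt((d + 5) + 13/5) = sqrt((5 + d) + 13/5) = sqrt(38/5 + d))
(-3*(2 - 3))*(o(-2) + 19) = (-3*(2 - 3))*(sqrt(190 + 25*(-2))/5 + 19) = (-3*(-1))*(sqrt(190 - 50)/5 + 19) = 3*(sqrt(140)/5 + 19) = 3*((2*sqrt(35))/5 + 19) = 3*(2*sqrt(35)/5 + 19) = 3*(19 + 2*sqrt(35)/5) = 57 + 6*sqrt(35)/5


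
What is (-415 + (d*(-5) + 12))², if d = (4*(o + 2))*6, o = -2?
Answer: 162409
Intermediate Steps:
d = 0 (d = (4*(-2 + 2))*6 = (4*0)*6 = 0*6 = 0)
(-415 + (d*(-5) + 12))² = (-415 + (0*(-5) + 12))² = (-415 + (0 + 12))² = (-415 + 12)² = (-403)² = 162409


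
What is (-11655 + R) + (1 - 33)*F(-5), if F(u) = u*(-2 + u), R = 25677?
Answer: 12902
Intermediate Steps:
(-11655 + R) + (1 - 33)*F(-5) = (-11655 + 25677) + (1 - 33)*(-5*(-2 - 5)) = 14022 - (-160)*(-7) = 14022 - 32*35 = 14022 - 1120 = 12902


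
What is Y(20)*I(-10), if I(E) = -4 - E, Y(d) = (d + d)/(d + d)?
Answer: 6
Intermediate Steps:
Y(d) = 1 (Y(d) = (2*d)/((2*d)) = (2*d)*(1/(2*d)) = 1)
Y(20)*I(-10) = 1*(-4 - 1*(-10)) = 1*(-4 + 10) = 1*6 = 6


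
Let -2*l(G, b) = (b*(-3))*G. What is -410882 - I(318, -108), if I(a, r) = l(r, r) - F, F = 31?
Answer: -428347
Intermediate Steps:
l(G, b) = 3*G*b/2 (l(G, b) = -b*(-3)*G/2 = -(-3*b)*G/2 = -(-3)*G*b/2 = 3*G*b/2)
I(a, r) = -31 + 3*r²/2 (I(a, r) = 3*r*r/2 - 1*31 = 3*r²/2 - 31 = -31 + 3*r²/2)
-410882 - I(318, -108) = -410882 - (-31 + (3/2)*(-108)²) = -410882 - (-31 + (3/2)*11664) = -410882 - (-31 + 17496) = -410882 - 1*17465 = -410882 - 17465 = -428347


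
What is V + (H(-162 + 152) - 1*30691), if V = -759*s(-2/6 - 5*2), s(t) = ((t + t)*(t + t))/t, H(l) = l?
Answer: 671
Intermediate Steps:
s(t) = 4*t (s(t) = ((2*t)*(2*t))/t = (4*t**2)/t = 4*t)
V = 31372 (V = -3036*(-2/6 - 5*2) = -3036*(-2*1/6 - 10) = -3036*(-1/3 - 10) = -3036*(-31)/3 = -759*(-124/3) = 31372)
V + (H(-162 + 152) - 1*30691) = 31372 + ((-162 + 152) - 1*30691) = 31372 + (-10 - 30691) = 31372 - 30701 = 671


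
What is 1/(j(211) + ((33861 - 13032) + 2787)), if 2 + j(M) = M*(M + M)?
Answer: 1/112656 ≈ 8.8766e-6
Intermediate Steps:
j(M) = -2 + 2*M² (j(M) = -2 + M*(M + M) = -2 + M*(2*M) = -2 + 2*M²)
1/(j(211) + ((33861 - 13032) + 2787)) = 1/((-2 + 2*211²) + ((33861 - 13032) + 2787)) = 1/((-2 + 2*44521) + (20829 + 2787)) = 1/((-2 + 89042) + 23616) = 1/(89040 + 23616) = 1/112656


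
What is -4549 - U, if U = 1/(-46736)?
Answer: -212602063/46736 ≈ -4549.0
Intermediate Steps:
U = -1/46736 ≈ -2.1397e-5
-4549 - U = -4549 - 1*(-1/46736) = -4549 + 1/46736 = -212602063/46736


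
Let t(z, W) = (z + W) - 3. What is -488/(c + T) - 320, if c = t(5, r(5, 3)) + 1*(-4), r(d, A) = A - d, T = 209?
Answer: -66088/205 ≈ -322.38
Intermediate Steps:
t(z, W) = -3 + W + z (t(z, W) = (W + z) - 3 = -3 + W + z)
c = -4 (c = (-3 + (3 - 1*5) + 5) + 1*(-4) = (-3 + (3 - 5) + 5) - 4 = (-3 - 2 + 5) - 4 = 0 - 4 = -4)
-488/(c + T) - 320 = -488/(-4 + 209) - 320 = -488/205 - 320 = -66088/205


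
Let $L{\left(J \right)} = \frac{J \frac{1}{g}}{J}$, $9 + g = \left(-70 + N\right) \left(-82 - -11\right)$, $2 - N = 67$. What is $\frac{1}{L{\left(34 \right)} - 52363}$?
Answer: $- \frac{9576}{501428087} \approx -1.9097 \cdot 10^{-5}$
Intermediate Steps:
$N = -65$ ($N = 2 - 67 = -65$)
$g = 9576$ ($g = -9 + \left(-70 - 65\right) \left(-82 - -11\right) = -9 - 135 \left(-82 + \left(15 - 4\right)\right) = -9 - 135 \left(-82 + 11\right) = -9 - -9585 = -9 + 9585 = 9576$)
$L{\left(J \right)} = \frac{1}{9576}$ ($L{\left(J \right)} = \frac{J \frac{1}{9576}}{J} = \frac{\frac{1}{9576} J}{J} = \frac{1}{9576}$)
$\frac{1}{L{\left(34 \right)} - 52363} = \frac{1}{\frac{1}{9576} - 52363} = \frac{1}{- \frac{501428087}{9576}} = - \frac{9576}{501428087}$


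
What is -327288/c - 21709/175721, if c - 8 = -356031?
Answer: 49782471341/62560717583 ≈ 0.79575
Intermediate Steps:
c = -356023 (c = 8 - 356031 = -356023)
-327288/c - 21709/175721 = -327288/(-356023) - 21709/175721 = -327288*(-1/356023) - 21709*1/175721 = 327288/356023 - 21709/175721 = 49782471341/62560717583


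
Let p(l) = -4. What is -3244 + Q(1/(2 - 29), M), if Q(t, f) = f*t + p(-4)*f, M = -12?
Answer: -28760/9 ≈ -3195.6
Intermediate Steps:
Q(t, f) = -4*f + f*t (Q(t, f) = f*t - 4*f = -4*f + f*t)
-3244 + Q(1/(2 - 29), M) = -3244 - 12*(-4 + 1/(2 - 29)) = -3244 - 12*(-4 + 1/(-27)) = -3244 - 12*(-4 - 1/27) = -3244 - 12*(-109/27) = -3244 + 436/9 = -28760/9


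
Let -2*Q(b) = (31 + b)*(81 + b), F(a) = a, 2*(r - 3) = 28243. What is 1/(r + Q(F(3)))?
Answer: 2/25393 ≈ 7.8762e-5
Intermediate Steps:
r = 28249/2 (r = 3 + (1/2)*28243 = 3 + 28243/2 = 28249/2 ≈ 14125.)
Q(b) = -(31 + b)*(81 + b)/2
1/(r + Q(F(3))) = 1/(28249/2 + (-2511/2 - 56*3 - 1/2*3**2)) = 1/(28249/2 + (-2511/2 - 168 - 1/2*9)) = 1/(28249/2 + (-2511/2 - 168 - 9/2)) = 1/(28249/2 - 1428) = 1/(25393/2) = 2/25393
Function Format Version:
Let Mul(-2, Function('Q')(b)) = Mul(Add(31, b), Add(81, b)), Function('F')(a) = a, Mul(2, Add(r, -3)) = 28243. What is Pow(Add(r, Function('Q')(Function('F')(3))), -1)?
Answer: Rational(2, 25393) ≈ 7.8762e-5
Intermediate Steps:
r = Rational(28249, 2) (r = Add(3, Mul(Rational(1, 2), 28243)) = Add(3, Rational(28243, 2)) = Rational(28249, 2) ≈ 14125.)
Function('Q')(b) = Mul(Rational(-1, 2), Add(31, b), Add(81, b)) (Function('Q')(b) = Mul(Rational(-1, 2), Mul(Add(31, b), Add(81, b))) = Mul(Rational(-1, 2), Add(31, b), Add(81, b)))
Pow(Add(r, Function('Q')(Function('F')(3))), -1) = Pow(Add(Rational(28249, 2), Add(Rational(-2511, 2), Mul(-56, 3), Mul(Rational(-1, 2), Pow(3, 2)))), -1) = Pow(Add(Rational(28249, 2), Add(Rational(-2511, 2), -168, Mul(Rational(-1, 2), 9))), -1) = Pow(Add(Rational(28249, 2), Add(Rational(-2511, 2), -168, Rational(-9, 2))), -1) = Pow(Add(Rational(28249, 2), -1428), -1) = Pow(Rational(25393, 2), -1) = Rational(2, 25393)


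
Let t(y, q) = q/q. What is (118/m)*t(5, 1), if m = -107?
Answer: -118/107 ≈ -1.1028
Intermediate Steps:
t(y, q) = 1
(118/m)*t(5, 1) = (118/(-107))*1 = (118*(-1/107))*1 = -118/107*1 = -118/107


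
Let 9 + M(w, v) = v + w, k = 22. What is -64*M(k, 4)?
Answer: -1088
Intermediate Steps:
M(w, v) = -9 + v + w (M(w, v) = -9 + (v + w) = -9 + v + w)
-64*M(k, 4) = -64*(-9 + 4 + 22) = -64*17 = -1088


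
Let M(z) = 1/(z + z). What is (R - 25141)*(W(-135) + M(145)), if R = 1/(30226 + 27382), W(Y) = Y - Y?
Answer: -49942163/576080 ≈ -86.693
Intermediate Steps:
W(Y) = 0
R = 1/57608 ≈ 1.7359e-5
M(z) = 1/(2*z)
(R - 25141)*(W(-135) + M(145)) = (1/57608 - 25141)*(0 + (½)/145) = -1448322727*(0 + (½)*(1/145))/57608 = -1448322727*(0 + 1/290)/57608 = -1448322727/57608*1/290 = -49942163/576080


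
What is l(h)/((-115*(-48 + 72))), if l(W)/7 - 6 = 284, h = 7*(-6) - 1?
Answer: -203/276 ≈ -0.73551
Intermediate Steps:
h = -43 (h = -42 - 1 = -43)
l(W) = 2030 (l(W) = 42 + 7*284 = 42 + 1988 = 2030)
l(h)/((-115*(-48 + 72))) = 2030/((-115*(-48 + 72))) = 2030/((-115*24)) = 2030/(-2760) = 2030*(-1/2760) = -203/276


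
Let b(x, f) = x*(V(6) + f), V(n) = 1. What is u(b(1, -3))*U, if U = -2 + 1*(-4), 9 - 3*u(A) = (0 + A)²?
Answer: -10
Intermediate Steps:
b(x, f) = x*(1 + f)
u(A) = 3 - A²/3 (u(A) = 3 - (0 + A)²/3 = 3 - A²/3)
U = -6 (U = -2 - 4 = -6)
u(b(1, -3))*U = (3 - (1 - 3)²/3)*(-6) = (3 - (1*(-2))²/3)*(-6) = (3 - ⅓*(-2)²)*(-6) = (3 - ⅓*4)*(-6) = (3 - 4/3)*(-6) = (5/3)*(-6) = -10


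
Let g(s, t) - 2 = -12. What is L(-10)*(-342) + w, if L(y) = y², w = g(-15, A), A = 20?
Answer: -34210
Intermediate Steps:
g(s, t) = -10 (g(s, t) = 2 - 12 = -10)
w = -10
L(-10)*(-342) + w = (-10)²*(-342) - 10 = 100*(-342) - 10 = -34200 - 10 = -34210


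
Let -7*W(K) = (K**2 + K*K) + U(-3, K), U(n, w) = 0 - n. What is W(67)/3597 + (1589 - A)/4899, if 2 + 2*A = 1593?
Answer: -99455/510774 ≈ -0.19471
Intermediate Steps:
U(n, w) = -n
A = 1591/2 (A = -1 + (1/2)*1593 = -1 + 1593/2 = 1591/2 ≈ 795.50)
W(K) = -3/7 - 2*K**2/7 (W(K) = -((K**2 + K*K) - 1*(-3))/7 = -((K**2 + K**2) + 3)/7 = -(2*K**2 + 3)/7 = -(3 + 2*K**2)/7 = -3/7 - 2*K**2/7)
W(67)/3597 + (1589 - A)/4899 = (-3/7 - 2/7*67**2)/3597 + (1589 - 1*1591/2)/4899 = (-3/7 - 2/7*4489)*(1/3597) + (1589 - 1591/2)*(1/4899) = (-3/7 - 8978/7)*(1/3597) + (1587/2)*(1/4899) = -1283*1/3597 + 23/142 = -1283/3597 + 23/142 = -99455/510774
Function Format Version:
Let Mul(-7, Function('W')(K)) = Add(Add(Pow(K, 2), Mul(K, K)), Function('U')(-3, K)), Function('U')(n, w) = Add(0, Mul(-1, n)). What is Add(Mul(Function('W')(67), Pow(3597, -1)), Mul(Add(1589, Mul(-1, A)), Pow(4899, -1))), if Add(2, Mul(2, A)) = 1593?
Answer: Rational(-99455, 510774) ≈ -0.19471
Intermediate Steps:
Function('U')(n, w) = Mul(-1, n)
A = Rational(1591, 2) (A = Add(-1, Mul(Rational(1, 2), 1593)) = Add(-1, Rational(1593, 2)) = Rational(1591, 2) ≈ 795.50)
Function('W')(K) = Add(Rational(-3, 7), Mul(Rational(-2, 7), Pow(K, 2))) (Function('W')(K) = Mul(Rational(-1, 7), Add(Add(Pow(K, 2), Mul(K, K)), Mul(-1, -3))) = Mul(Rational(-1, 7), Add(Add(Pow(K, 2), Pow(K, 2)), 3)) = Mul(Rational(-1, 7), Add(Mul(2, Pow(K, 2)), 3)) = Mul(Rational(-1, 7), Add(3, Mul(2, Pow(K, 2)))) = Add(Rational(-3, 7), Mul(Rational(-2, 7), Pow(K, 2))))
Add(Mul(Function('W')(67), Pow(3597, -1)), Mul(Add(1589, Mul(-1, A)), Pow(4899, -1))) = Add(Mul(Add(Rational(-3, 7), Mul(Rational(-2, 7), Pow(67, 2))), Pow(3597, -1)), Mul(Add(1589, Mul(-1, Rational(1591, 2))), Pow(4899, -1))) = Add(Mul(Add(Rational(-3, 7), Mul(Rational(-2, 7), 4489)), Rational(1, 3597)), Mul(Add(1589, Rational(-1591, 2)), Rational(1, 4899))) = Add(Mul(Add(Rational(-3, 7), Rational(-8978, 7)), Rational(1, 3597)), Mul(Rational(1587, 2), Rational(1, 4899))) = Add(Mul(-1283, Rational(1, 3597)), Rational(23, 142)) = Add(Rational(-1283, 3597), Rational(23, 142)) = Rational(-99455, 510774)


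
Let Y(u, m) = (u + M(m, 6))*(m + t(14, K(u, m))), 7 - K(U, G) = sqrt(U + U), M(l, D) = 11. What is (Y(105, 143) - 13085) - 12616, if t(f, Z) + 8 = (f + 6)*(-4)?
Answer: -19321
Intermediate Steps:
K(U, G) = 7 - sqrt(2)*sqrt(U) (K(U, G) = 7 - sqrt(U + U) = 7 - sqrt(2*U) = 7 - sqrt(2)*sqrt(U))
t(f, Z) = -32 - 4*f (t(f, Z) = -8 + (f + 6)*(-4) = -8 + (6 + f)*(-4) = -8 + (-24 - 4*f) = -32 - 4*f)
Y(u, m) = (-88 + m)*(11 + u) (Y(u, m) = (u + 11)*(m + (-32 - 4*14)) = (11 + u)*(m + (-32 - 56)) = (11 + u)*(m - 88) = (11 + u)*(-88 + m) = (-88 + m)*(11 + u))
(Y(105, 143) - 13085) - 12616 = ((-968 - 88*105 + 11*143 + 143*105) - 13085) - 12616 = ((-968 - 9240 + 1573 + 15015) - 13085) - 12616 = (6380 - 13085) - 12616 = -6705 - 12616 = -19321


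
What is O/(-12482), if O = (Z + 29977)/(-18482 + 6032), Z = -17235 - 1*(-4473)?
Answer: 3443/31080180 ≈ 0.00011078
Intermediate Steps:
Z = -12762 (Z = -17235 + 4473 = -12762)
O = -3443/2490 (O = (-12762 + 29977)/(-18482 + 6032) = 17215/(-12450) = 17215*(-1/12450) = -3443/2490 ≈ -1.3827)
O/(-12482) = -3443/2490/(-12482) = -3443/2490*(-1/12482) = 3443/31080180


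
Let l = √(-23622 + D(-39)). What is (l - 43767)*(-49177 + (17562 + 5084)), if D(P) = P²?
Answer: 1161182277 - 26531*I*√22101 ≈ 1.1612e+9 - 3.9442e+6*I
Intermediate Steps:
l = I*√22101 (l = √(-23622 + (-39)²) = √(-23622 + 1521) = √(-22101) = I*√22101 ≈ 148.66*I)
(l - 43767)*(-49177 + (17562 + 5084)) = (I*√22101 - 43767)*(-49177 + (17562 + 5084)) = (-43767 + I*√22101)*(-49177 + 22646) = (-43767 + I*√22101)*(-26531) = 1161182277 - 26531*I*√22101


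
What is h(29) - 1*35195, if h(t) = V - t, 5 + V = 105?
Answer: -35124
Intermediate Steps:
V = 100 (V = -5 + 105 = 100)
h(t) = 100 - t
h(29) - 1*35195 = (100 - 1*29) - 1*35195 = (100 - 29) - 35195 = 71 - 35195 = -35124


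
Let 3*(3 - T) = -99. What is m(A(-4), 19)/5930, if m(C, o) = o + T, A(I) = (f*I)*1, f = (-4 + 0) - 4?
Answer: 11/1186 ≈ 0.0092749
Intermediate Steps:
T = 36 (T = 3 - ⅓*(-99) = 3 + 33 = 36)
f = -8 (f = -4 - 4 = -8)
A(I) = -8*I (A(I) = -8*I*1 = -8*I)
m(C, o) = 36 + o (m(C, o) = o + 36 = 36 + o)
m(A(-4), 19)/5930 = (36 + 19)/5930 = 55*(1/5930) = 11/1186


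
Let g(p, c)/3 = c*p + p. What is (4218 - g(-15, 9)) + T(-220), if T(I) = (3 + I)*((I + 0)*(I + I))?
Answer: -21000932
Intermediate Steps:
g(p, c) = 3*p + 3*c*p (g(p, c) = 3*(c*p + p) = 3*(p + c*p) = 3*p + 3*c*p)
T(I) = 2*I²*(3 + I) (T(I) = (3 + I)*(I*(2*I)) = (3 + I)*(2*I²) = 2*I²*(3 + I))
(4218 - g(-15, 9)) + T(-220) = (4218 - 3*(-15)*(1 + 9)) + 2*(-220)²*(3 - 220) = (4218 - 3*(-15)*10) + 2*48400*(-217) = (4218 - 1*(-450)) - 21005600 = (4218 + 450) - 21005600 = 4668 - 21005600 = -21000932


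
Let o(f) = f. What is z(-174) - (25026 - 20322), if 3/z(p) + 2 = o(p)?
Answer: -827907/176 ≈ -4704.0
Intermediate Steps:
z(p) = 3/(-2 + p)
z(-174) - (25026 - 20322) = 3/(-2 - 174) - (25026 - 20322) = 3/(-176) - 1*4704 = 3*(-1/176) - 4704 = -3/176 - 4704 = -827907/176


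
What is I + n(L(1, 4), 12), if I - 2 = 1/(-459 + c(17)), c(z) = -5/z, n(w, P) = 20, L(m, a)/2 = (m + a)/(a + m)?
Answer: 171759/7808 ≈ 21.998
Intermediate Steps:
L(m, a) = 2 (L(m, a) = 2*((m + a)/(a + m)) = 2*((a + m)/(a + m)) = 2*1 = 2)
I = 15599/7808 (I = 2 + 1/(-459 - 5/17) = 2 + 1/(-7808/17) = 2 - 17/7808 = 15599/7808 ≈ 1.9978)
I + n(L(1, 4), 12) = 15599/7808 + 20 = 171759/7808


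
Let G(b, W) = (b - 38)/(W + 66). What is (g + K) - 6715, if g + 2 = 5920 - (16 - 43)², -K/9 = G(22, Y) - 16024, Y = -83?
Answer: 2425586/17 ≈ 1.4268e+5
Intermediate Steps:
G(b, W) = (-38 + b)/(66 + W)
K = 2451528/17 (K = -9*((-38 + 22)/(66 - 83) - 16024) = -9*(-16/(-17) - 16024) = -9*(-1/17*(-16) - 16024) = -9*(16/17 - 16024) = -9*(-272392/17) = 2451528/17 ≈ 1.4421e+5)
g = 5189 (g = -2 + (5920 - (16 - 43)²) = -2 + (5920 - 1*(-27)²) = -2 + (5920 - 1*729) = -2 + (5920 - 729) = -2 + 5191 = 5189)
(g + K) - 6715 = (5189 + 2451528/17) - 6715 = 2539741/17 - 6715 = 2425586/17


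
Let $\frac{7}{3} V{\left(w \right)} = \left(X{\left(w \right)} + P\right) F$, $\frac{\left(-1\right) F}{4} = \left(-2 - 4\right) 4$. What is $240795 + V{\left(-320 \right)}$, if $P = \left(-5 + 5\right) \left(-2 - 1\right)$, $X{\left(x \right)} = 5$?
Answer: $\frac{1687005}{7} \approx 2.41 \cdot 10^{5}$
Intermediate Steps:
$P = 0$ ($P = 0 \left(-3\right) = 0$)
$F = 96$ ($F = - 4 \left(-2 - 4\right) 4 = - 4 \left(\left(-6\right) 4\right) = \left(-4\right) \left(-24\right) = 96$)
$V{\left(w \right)} = \frac{1440}{7}$ ($V{\left(w \right)} = \frac{3 \left(5 + 0\right) 96}{7} = \frac{3 \cdot 5 \cdot 96}{7} = \frac{3}{7} \cdot 480 = \frac{1440}{7}$)
$240795 + V{\left(-320 \right)} = 240795 + \frac{1440}{7} = \frac{1687005}{7}$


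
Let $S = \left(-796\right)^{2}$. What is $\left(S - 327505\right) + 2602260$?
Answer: $2908371$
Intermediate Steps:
$S = 633616$
$\left(S - 327505\right) + 2602260 = \left(633616 - 327505\right) + 2602260 = 306111 + 2602260 = 2908371$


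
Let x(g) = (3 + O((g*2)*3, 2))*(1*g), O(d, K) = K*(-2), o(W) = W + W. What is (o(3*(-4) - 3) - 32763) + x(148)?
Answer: -32941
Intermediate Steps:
o(W) = 2*W
O(d, K) = -2*K
x(g) = -g (x(g) = (3 - 2*2)*(1*g) = (3 - 4)*g = -g)
(o(3*(-4) - 3) - 32763) + x(148) = (2*(3*(-4) - 3) - 32763) - 1*148 = (2*(-12 - 3) - 32763) - 148 = (2*(-15) - 32763) - 148 = (-30 - 32763) - 148 = -32793 - 148 = -32941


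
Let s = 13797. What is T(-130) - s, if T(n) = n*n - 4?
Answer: 3099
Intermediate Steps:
T(n) = -4 + n**2 (T(n) = n**2 - 4 = -4 + n**2)
T(-130) - s = (-4 + (-130)**2) - 1*13797 = (-4 + 16900) - 13797 = 16896 - 13797 = 3099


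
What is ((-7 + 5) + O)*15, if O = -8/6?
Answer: -50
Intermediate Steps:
O = -4/3 (O = -8*1/6 = -4/3 ≈ -1.3333)
((-7 + 5) + O)*15 = ((-7 + 5) - 4/3)*15 = (-2 - 4/3)*15 = -10/3*15 = -50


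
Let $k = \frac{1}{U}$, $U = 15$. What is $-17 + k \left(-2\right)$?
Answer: $- \frac{257}{15} \approx -17.133$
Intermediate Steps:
$k = \frac{1}{15} \approx 0.066667$
$-17 + k \left(-2\right) = -17 + \frac{1}{15} \left(-2\right) = -17 - \frac{2}{15} = - \frac{257}{15}$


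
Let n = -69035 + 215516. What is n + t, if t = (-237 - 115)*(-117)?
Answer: 187665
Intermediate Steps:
t = 41184 (t = -352*(-117) = 41184)
n = 146481
n + t = 146481 + 41184 = 187665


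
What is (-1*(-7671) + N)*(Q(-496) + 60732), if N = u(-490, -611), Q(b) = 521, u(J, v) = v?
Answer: 432446180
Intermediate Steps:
N = -611
(-1*(-7671) + N)*(Q(-496) + 60732) = (-1*(-7671) - 611)*(521 + 60732) = (7671 - 611)*61253 = 7060*61253 = 432446180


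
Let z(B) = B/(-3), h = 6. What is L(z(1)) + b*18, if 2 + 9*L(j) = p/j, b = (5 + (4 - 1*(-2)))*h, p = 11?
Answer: 10657/9 ≈ 1184.1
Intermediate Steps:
b = 66 (b = (5 + (4 - 1*(-2)))*6 = (5 + (4 + 2))*6 = (5 + 6)*6 = 11*6 = 66)
z(B) = -B/3 (z(B) = B*(-⅓) = -B/3)
L(j) = -2/9 + 11/(9*j) (L(j) = -2/9 + (11/j)/9 = -2/9 + 11/(9*j))
L(z(1)) + b*18 = (11 - (-2)/3)/(9*((-⅓*1))) + 66*18 = (11 - 2*(-⅓))/(9*(-⅓)) + 1188 = (⅑)*(-3)*(11 + ⅔) + 1188 = (⅑)*(-3)*(35/3) + 1188 = -35/9 + 1188 = 10657/9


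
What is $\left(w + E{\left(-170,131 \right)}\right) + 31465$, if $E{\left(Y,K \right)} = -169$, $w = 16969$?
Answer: $48265$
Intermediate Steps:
$\left(w + E{\left(-170,131 \right)}\right) + 31465 = \left(16969 - 169\right) + 31465 = 16800 + 31465 = 48265$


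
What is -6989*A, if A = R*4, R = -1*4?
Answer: 111824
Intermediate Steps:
R = -4
A = -16 (A = -4*4 = -16)
-6989*A = -6989*(-16) = 111824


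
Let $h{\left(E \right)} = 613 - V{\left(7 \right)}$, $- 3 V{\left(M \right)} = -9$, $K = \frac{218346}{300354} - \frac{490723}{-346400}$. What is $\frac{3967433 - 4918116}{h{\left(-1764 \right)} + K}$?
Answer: $- \frac{16485259238880800}{10614837881057} \approx -1553.0$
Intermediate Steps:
$K = \frac{37170945057}{17340437600}$ ($K = 218346 \cdot \frac{1}{300354} - - \frac{490723}{346400} = \frac{36391}{50059} + \frac{490723}{346400} = \frac{37170945057}{17340437600} \approx 2.1436$)
$V{\left(M \right)} = 3$ ($V{\left(M \right)} = \left(- \frac{1}{3}\right) \left(-9\right) = 3$)
$h{\left(E \right)} = 610$ ($h{\left(E \right)} = 613 - 3 = 610$)
$\frac{3967433 - 4918116}{h{\left(-1764 \right)} + K} = \frac{3967433 - 4918116}{610 + \frac{37170945057}{17340437600}} = - \frac{950683}{\frac{10614837881057}{17340437600}} = \left(-950683\right) \frac{17340437600}{10614837881057} = - \frac{16485259238880800}{10614837881057}$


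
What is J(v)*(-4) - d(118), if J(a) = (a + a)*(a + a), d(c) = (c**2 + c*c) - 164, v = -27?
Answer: -39348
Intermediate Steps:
d(c) = -164 + 2*c**2 (d(c) = (c**2 + c**2) - 164 = 2*c**2 - 164 = -164 + 2*c**2)
J(a) = 4*a**2 (J(a) = (2*a)*(2*a) = 4*a**2)
J(v)*(-4) - d(118) = (4*(-27)**2)*(-4) - (-164 + 2*118**2) = (4*729)*(-4) - (-164 + 2*13924) = 2916*(-4) - (-164 + 27848) = -11664 - 1*27684 = -11664 - 27684 = -39348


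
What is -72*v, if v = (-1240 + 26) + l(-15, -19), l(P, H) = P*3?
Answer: 90648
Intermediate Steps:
l(P, H) = 3*P
v = -1259 (v = (-1240 + 26) + 3*(-15) = -1214 - 45 = -1259)
-72*v = -72*(-1259) = 90648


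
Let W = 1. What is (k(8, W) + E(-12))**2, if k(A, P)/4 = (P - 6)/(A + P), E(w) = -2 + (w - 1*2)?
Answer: 26896/81 ≈ 332.05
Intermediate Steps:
E(w) = -4 + w (E(w) = -2 + (w - 2) = -2 + (-2 + w) = -4 + w)
k(A, P) = 4*(-6 + P)/(A + P) (k(A, P) = 4*((P - 6)/(A + P)) = 4*((-6 + P)/(A + P)) = 4*(-6 + P)/(A + P))
(k(8, W) + E(-12))**2 = (4*(-6 + 1)/(8 + 1) + (-4 - 12))**2 = (4*(-5)/9 - 16)**2 = (4*(1/9)*(-5) - 16)**2 = (-20/9 - 16)**2 = (-164/9)**2 = 26896/81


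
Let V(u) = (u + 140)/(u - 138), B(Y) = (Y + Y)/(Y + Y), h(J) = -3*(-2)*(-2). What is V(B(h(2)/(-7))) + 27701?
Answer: 3794896/137 ≈ 27700.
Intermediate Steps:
h(J) = -12 (h(J) = 6*(-2) = -12)
B(Y) = 1 (B(Y) = (2*Y)/((2*Y)) = (2*Y)*(1/(2*Y)) = 1)
V(u) = (140 + u)/(-138 + u)
V(B(h(2)/(-7))) + 27701 = (140 + 1)/(-138 + 1) + 27701 = 141/(-137) + 27701 = -1/137*141 + 27701 = -141/137 + 27701 = 3794896/137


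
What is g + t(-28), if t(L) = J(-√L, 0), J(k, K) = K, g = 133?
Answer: 133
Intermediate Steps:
t(L) = 0
g + t(-28) = 133 + 0 = 133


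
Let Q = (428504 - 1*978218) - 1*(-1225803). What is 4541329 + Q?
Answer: 5217418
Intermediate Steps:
Q = 676089 (Q = (428504 - 978218) + 1225803 = -549714 + 1225803 = 676089)
4541329 + Q = 4541329 + 676089 = 5217418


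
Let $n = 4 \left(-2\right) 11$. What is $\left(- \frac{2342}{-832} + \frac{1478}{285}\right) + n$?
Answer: $- \frac{9484697}{118560} \approx -79.999$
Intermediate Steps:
$n = -88$ ($n = \left(-8\right) 11 = -88$)
$\left(- \frac{2342}{-832} + \frac{1478}{285}\right) + n = \left(- \frac{2342}{-832} + \frac{1478}{285}\right) - 88 = \left(\left(-2342\right) \left(- \frac{1}{832}\right) + 1478 \cdot \frac{1}{285}\right) - 88 = \left(\frac{1171}{416} + \frac{1478}{285}\right) - 88 = \frac{948583}{118560} - 88 = - \frac{9484697}{118560}$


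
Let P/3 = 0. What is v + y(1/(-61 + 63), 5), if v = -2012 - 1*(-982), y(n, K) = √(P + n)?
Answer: -1030 + √2/2 ≈ -1029.3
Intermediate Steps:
P = 0 (P = 3*0 = 0)
y(n, K) = √n (y(n, K) = √(0 + n) = √n)
v = -1030 (v = -2012 + 982 = -1030)
v + y(1/(-61 + 63), 5) = -1030 + √(1/(-61 + 63)) = -1030 + √(1/2) = -1030 + √(½) = -1030 + √2/2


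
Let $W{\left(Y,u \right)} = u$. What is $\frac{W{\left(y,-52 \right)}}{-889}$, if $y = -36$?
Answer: $\frac{52}{889} \approx 0.058493$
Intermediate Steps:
$\frac{W{\left(y,-52 \right)}}{-889} = - \frac{52}{-889} = \left(-52\right) \left(- \frac{1}{889}\right) = \frac{52}{889}$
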